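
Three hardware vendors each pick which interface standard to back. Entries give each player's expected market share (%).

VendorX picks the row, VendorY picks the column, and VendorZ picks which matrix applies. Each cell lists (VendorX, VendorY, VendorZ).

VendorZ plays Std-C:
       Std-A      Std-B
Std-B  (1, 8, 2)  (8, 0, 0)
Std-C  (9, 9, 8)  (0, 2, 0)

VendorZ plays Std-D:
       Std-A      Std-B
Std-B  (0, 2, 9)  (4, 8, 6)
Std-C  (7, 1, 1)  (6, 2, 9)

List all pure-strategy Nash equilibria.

(Std-C, Std-A, Std-C) and (Std-C, Std-B, Std-D)

Mark each player's best response to every combination of opponents' strategies; a profile where every player is best-responding is a pure Nash equilibrium.
VendorX against (Std-A, Std-C): payoffs 1, 9 → best response Std-C.
VendorX against (Std-A, Std-D): payoffs 0, 7 → best response Std-C.
VendorX against (Std-B, Std-C): payoffs 8, 0 → best response Std-B.
VendorX against (Std-B, Std-D): payoffs 4, 6 → best response Std-C.
VendorY against (Std-B, Std-C): payoffs 8, 0 → best response Std-A.
VendorY against (Std-B, Std-D): payoffs 2, 8 → best response Std-B.
VendorY against (Std-C, Std-C): payoffs 9, 2 → best response Std-A.
VendorY against (Std-C, Std-D): payoffs 1, 2 → best response Std-B.
VendorZ against (Std-B, Std-A): payoffs 2, 9 → best response Std-D.
VendorZ against (Std-B, Std-B): payoffs 0, 6 → best response Std-D.
VendorZ against (Std-C, Std-A): payoffs 8, 1 → best response Std-C.
VendorZ against (Std-C, Std-B): payoffs 0, 9 → best response Std-D.
Mutual best responses: (Std-C, Std-A, Std-C); (Std-C, Std-B, Std-D).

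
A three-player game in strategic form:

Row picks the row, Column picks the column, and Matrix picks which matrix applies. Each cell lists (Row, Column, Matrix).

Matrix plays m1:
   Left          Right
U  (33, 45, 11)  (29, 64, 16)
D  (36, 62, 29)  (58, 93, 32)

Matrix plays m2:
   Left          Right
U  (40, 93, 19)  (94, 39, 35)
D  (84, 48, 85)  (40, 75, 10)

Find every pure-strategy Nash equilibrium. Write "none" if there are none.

The unique pure-strategy Nash equilibrium is (D, Right, m1).

For each strategy profile, look for a profitable unilateral deviation.
(U, Left, m1): Row can switch to D (33 → 36). Not NE.
(U, Left, m2): Row can switch to D (40 → 84). Not NE.
(U, Right, m1): Row can switch to D (29 → 58). Not NE.
(U, Right, m2): Column can switch to Left (39 → 93). Not NE.
(D, Left, m1): Column can switch to Right (62 → 93). Not NE.
(D, Left, m2): Column can switch to Right (48 → 75). Not NE.
(D, Right, m1): Row gets 58, best alternative 29; Column gets 93, best alternative 62; Matrix gets 32, best alternative 10. No profitable deviation — NE.
(The remaining 1 profile has a profitable deviation by the same check.)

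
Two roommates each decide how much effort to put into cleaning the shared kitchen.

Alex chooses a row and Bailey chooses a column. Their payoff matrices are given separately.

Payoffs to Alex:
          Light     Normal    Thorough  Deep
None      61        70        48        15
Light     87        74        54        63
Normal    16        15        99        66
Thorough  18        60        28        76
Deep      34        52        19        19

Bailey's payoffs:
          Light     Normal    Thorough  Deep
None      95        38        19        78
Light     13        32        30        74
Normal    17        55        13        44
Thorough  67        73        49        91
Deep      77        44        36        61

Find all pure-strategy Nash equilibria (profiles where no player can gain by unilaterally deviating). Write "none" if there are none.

Alex against Light: payoffs 61, 87, 16, 18, 34 → best response Light.
Alex against Normal: payoffs 70, 74, 15, 60, 52 → best response Light.
Alex against Thorough: payoffs 48, 54, 99, 28, 19 → best response Normal.
Alex against Deep: payoffs 15, 63, 66, 76, 19 → best response Thorough.
Bailey against None: payoffs 95, 38, 19, 78 → best response Light.
Bailey against Light: payoffs 13, 32, 30, 74 → best response Deep.
Bailey against Normal: payoffs 17, 55, 13, 44 → best response Normal.
Bailey against Thorough: payoffs 67, 73, 49, 91 → best response Deep.
Bailey against Deep: payoffs 77, 44, 36, 61 → best response Light.
Mutual best responses: (Thorough, Deep).

Pure NE: (Thorough, Deep)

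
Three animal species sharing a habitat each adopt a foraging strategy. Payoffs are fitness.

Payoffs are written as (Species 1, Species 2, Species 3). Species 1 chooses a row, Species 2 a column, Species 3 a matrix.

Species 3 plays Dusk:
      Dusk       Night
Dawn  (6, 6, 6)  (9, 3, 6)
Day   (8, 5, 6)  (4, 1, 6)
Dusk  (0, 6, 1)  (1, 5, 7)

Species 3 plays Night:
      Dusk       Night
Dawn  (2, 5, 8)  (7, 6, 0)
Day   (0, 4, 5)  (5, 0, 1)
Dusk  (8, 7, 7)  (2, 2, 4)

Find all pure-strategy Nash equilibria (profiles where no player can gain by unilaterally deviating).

(Day, Dusk, Dusk); (Dusk, Dusk, Night)

Check each profile: it is a Nash equilibrium iff no player can strictly gain by switching unilaterally.
(Dawn, Dusk, Dusk): Species 1 can switch to Day (6 → 8). Not NE.
(Dawn, Dusk, Night): Species 1 can switch to Dusk (2 → 8). Not NE.
(Dawn, Night, Dusk): Species 2 can switch to Dusk (3 → 6). Not NE.
(Dawn, Night, Night): Species 3 can switch to Dusk (0 → 6). Not NE.
(Day, Dusk, Dusk): Species 1 gets 8, best alternative 6; Species 2 gets 5, best alternative 1; Species 3 gets 6, best alternative 5. No profitable deviation — NE.
(Day, Dusk, Night): Species 1 can switch to Dawn (0 → 2). Not NE.
(Day, Night, Dusk): Species 1 can switch to Dawn (4 → 9). Not NE.
(Day, Night, Night): Species 1 can switch to Dawn (5 → 7). Not NE.
(Dusk, Dusk, Dusk): Species 1 can switch to Dawn (0 → 6). Not NE.
(Dusk, Dusk, Night): Species 1 gets 8, best alternative 2; Species 2 gets 7, best alternative 2; Species 3 gets 7, best alternative 1. No profitable deviation — NE.
(Dusk, Night, Dusk): Species 1 can switch to Dawn (1 → 9). Not NE.
(Dusk, Night, Night): Species 1 can switch to Dawn (2 → 7). Not NE.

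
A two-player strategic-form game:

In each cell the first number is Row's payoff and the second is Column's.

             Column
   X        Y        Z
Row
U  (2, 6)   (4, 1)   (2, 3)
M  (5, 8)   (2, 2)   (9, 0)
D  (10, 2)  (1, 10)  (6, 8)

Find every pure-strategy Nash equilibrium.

This game has no pure Nash equilibrium.

Row against X: payoffs 2, 5, 10 → best response D.
Row against Y: payoffs 4, 2, 1 → best response U.
Row against Z: payoffs 2, 9, 6 → best response M.
Column against U: payoffs 6, 1, 3 → best response X.
Column against M: payoffs 8, 2, 0 → best response X.
Column against D: payoffs 2, 10, 8 → best response Y.
No profile is a mutual best response for all players.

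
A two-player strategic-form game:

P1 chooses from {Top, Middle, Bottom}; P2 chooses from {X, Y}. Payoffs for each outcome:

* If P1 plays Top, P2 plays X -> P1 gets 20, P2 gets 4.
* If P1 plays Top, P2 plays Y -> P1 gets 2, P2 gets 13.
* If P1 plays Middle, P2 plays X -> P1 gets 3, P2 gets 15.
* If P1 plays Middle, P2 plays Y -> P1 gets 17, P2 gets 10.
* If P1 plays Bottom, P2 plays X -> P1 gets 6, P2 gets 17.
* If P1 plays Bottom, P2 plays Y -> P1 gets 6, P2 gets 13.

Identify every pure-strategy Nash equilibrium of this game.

For each strategy profile, look for a profitable unilateral deviation.
(Top, X): P2 can switch to Y (4 → 13). Not NE.
(Top, Y): P1 can switch to Middle (2 → 17). Not NE.
(Middle, X): P1 can switch to Top (3 → 20). Not NE.
(Middle, Y): P2 can switch to X (10 → 15). Not NE.
(Bottom, X): P1 can switch to Top (6 → 20). Not NE.
(Bottom, Y): P1 can switch to Middle (6 → 17). Not NE.

There is no pure-strategy Nash equilibrium.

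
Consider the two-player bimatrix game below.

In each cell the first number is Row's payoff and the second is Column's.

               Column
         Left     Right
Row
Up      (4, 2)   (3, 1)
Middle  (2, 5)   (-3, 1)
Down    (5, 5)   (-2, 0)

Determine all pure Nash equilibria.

(Up, Left): Row can switch to Down (4 → 5). Not NE.
(Up, Right): Column can switch to Left (1 → 2). Not NE.
(Middle, Left): Row can switch to Up (2 → 4). Not NE.
(Middle, Right): Row can switch to Up (-3 → 3). Not NE.
(Down, Left): Row gets 5, best alternative 4; Column gets 5, best alternative 0. No profitable deviation — NE.
(Down, Right): Row can switch to Up (-2 → 3). Not NE.

Pure NE: (Down, Left)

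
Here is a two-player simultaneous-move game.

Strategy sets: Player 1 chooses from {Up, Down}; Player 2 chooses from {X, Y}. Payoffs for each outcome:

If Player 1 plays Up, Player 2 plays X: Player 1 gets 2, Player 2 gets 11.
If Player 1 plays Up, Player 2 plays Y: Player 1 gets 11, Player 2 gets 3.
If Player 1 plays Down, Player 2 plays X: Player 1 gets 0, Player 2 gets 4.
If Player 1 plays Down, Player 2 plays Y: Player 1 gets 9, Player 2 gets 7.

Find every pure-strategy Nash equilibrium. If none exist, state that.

Player 1 against X: payoffs 2, 0 → best response Up.
Player 1 against Y: payoffs 11, 9 → best response Up.
Player 2 against Up: payoffs 11, 3 → best response X.
Player 2 against Down: payoffs 4, 7 → best response Y.
Mutual best responses: (Up, X).

(Up, X)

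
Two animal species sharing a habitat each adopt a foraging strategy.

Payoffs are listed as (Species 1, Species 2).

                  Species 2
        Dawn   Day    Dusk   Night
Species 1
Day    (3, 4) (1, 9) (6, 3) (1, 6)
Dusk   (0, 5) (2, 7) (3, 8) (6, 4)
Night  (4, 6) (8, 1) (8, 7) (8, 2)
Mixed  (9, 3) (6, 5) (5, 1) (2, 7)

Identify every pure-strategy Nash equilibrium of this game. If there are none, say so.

Check each profile: it is a Nash equilibrium iff no player can strictly gain by switching unilaterally.
(Day, Dawn): Species 1 can switch to Night (3 → 4). Not NE.
(Day, Day): Species 1 can switch to Dusk (1 → 2). Not NE.
(Day, Dusk): Species 1 can switch to Night (6 → 8). Not NE.
(Day, Night): Species 1 can switch to Dusk (1 → 6). Not NE.
(Dusk, Dawn): Species 1 can switch to Day (0 → 3). Not NE.
(Dusk, Day): Species 1 can switch to Night (2 → 8). Not NE.
(Dusk, Dusk): Species 1 can switch to Day (3 → 6). Not NE.
(Dusk, Night): Species 1 can switch to Night (6 → 8). Not NE.
(Night, Dusk): Species 1 gets 8, best alternative 6; Species 2 gets 7, best alternative 6. No profitable deviation — NE.
(The remaining 7 profiles each have a profitable deviation by the same check.)

(Night, Dusk)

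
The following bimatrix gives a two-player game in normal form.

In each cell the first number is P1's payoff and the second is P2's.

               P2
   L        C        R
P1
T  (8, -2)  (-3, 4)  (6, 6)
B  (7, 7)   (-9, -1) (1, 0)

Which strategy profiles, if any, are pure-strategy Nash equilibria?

(T, L): P2 can switch to C (-2 → 4). Not NE.
(T, C): P2 can switch to R (4 → 6). Not NE.
(T, R): P1 gets 6, best alternative 1; P2 gets 6, best alternative 4. No profitable deviation — NE.
(B, L): P1 can switch to T (7 → 8). Not NE.
(B, C): P1 can switch to T (-9 → -3). Not NE.
(B, R): P1 can switch to T (1 → 6). Not NE.

Pure NE: (T, R)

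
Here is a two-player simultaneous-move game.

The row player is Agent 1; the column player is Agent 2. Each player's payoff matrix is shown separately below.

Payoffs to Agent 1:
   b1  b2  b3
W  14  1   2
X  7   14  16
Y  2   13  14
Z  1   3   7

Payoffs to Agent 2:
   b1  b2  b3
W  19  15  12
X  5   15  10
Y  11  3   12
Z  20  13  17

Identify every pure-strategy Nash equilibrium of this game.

The pure Nash equilibria are (W, b1), (X, b2).

(W, b1): Agent 1 gets 14, best alternative 7; Agent 2 gets 19, best alternative 15. No profitable deviation — NE.
(W, b2): Agent 1 can switch to X (1 → 14). Not NE.
(W, b3): Agent 1 can switch to X (2 → 16). Not NE.
(X, b1): Agent 1 can switch to W (7 → 14). Not NE.
(X, b2): Agent 1 gets 14, best alternative 13; Agent 2 gets 15, best alternative 10. No profitable deviation — NE.
(X, b3): Agent 2 can switch to b2 (10 → 15). Not NE.
(Y, b1): Agent 1 can switch to W (2 → 14). Not NE.
(Y, b2): Agent 1 can switch to X (13 → 14). Not NE.
(Y, b3): Agent 1 can switch to X (14 → 16). Not NE.
(Z, b1): Agent 1 can switch to W (1 → 14). Not NE.
(Z, b2): Agent 1 can switch to X (3 → 14). Not NE.
(Z, b3): Agent 1 can switch to X (7 → 16). Not NE.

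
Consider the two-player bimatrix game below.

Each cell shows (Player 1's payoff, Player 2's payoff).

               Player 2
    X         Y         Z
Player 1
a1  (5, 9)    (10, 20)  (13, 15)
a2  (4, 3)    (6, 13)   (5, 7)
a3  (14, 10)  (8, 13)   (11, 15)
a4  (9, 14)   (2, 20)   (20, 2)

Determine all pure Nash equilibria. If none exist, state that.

The unique pure-strategy Nash equilibrium is (a1, Y).

(a1, X): Player 1 can switch to a3 (5 → 14). Not NE.
(a1, Y): Player 1 gets 10, best alternative 8; Player 2 gets 20, best alternative 15. No profitable deviation — NE.
(a1, Z): Player 1 can switch to a4 (13 → 20). Not NE.
(a2, X): Player 1 can switch to a1 (4 → 5). Not NE.
(a2, Y): Player 1 can switch to a1 (6 → 10). Not NE.
(a2, Z): Player 1 can switch to a1 (5 → 13). Not NE.
(a3, X): Player 2 can switch to Y (10 → 13). Not NE.
(The remaining 5 profiles each have a profitable deviation by the same check.)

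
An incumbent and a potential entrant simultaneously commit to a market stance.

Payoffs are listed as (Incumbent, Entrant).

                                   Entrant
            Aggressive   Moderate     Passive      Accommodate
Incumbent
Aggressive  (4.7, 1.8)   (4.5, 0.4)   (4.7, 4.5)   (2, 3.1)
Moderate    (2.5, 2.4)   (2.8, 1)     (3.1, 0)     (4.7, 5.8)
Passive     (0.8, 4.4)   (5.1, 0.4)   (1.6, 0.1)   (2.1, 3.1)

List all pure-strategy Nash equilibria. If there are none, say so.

Incumbent against Aggressive: payoffs 4.7, 2.5, 0.8 → best response Aggressive.
Incumbent against Moderate: payoffs 4.5, 2.8, 5.1 → best response Passive.
Incumbent against Passive: payoffs 4.7, 3.1, 1.6 → best response Aggressive.
Incumbent against Accommodate: payoffs 2, 4.7, 2.1 → best response Moderate.
Entrant against Aggressive: payoffs 1.8, 0.4, 4.5, 3.1 → best response Passive.
Entrant against Moderate: payoffs 2.4, 1, 0, 5.8 → best response Accommodate.
Entrant against Passive: payoffs 4.4, 0.4, 0.1, 3.1 → best response Aggressive.
Mutual best responses: (Aggressive, Passive); (Moderate, Accommodate).

Pure-strategy Nash equilibria: (Aggressive, Passive) and (Moderate, Accommodate)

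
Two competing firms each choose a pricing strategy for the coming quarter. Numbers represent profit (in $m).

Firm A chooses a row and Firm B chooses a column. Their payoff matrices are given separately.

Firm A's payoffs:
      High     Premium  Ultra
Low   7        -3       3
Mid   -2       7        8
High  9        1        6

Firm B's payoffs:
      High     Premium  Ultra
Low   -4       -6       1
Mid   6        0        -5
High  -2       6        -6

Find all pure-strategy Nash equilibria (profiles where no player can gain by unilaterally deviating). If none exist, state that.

none

(Low, High): Firm A can switch to High (7 → 9). Not NE.
(Low, Premium): Firm A can switch to Mid (-3 → 7). Not NE.
(Low, Ultra): Firm A can switch to Mid (3 → 8). Not NE.
(Mid, High): Firm A can switch to Low (-2 → 7). Not NE.
(Mid, Premium): Firm B can switch to High (0 → 6). Not NE.
(Mid, Ultra): Firm B can switch to High (-5 → 6). Not NE.
(High, High): Firm B can switch to Premium (-2 → 6). Not NE.
(High, Premium): Firm A can switch to Mid (1 → 7). Not NE.
(High, Ultra): Firm A can switch to Mid (6 → 8). Not NE.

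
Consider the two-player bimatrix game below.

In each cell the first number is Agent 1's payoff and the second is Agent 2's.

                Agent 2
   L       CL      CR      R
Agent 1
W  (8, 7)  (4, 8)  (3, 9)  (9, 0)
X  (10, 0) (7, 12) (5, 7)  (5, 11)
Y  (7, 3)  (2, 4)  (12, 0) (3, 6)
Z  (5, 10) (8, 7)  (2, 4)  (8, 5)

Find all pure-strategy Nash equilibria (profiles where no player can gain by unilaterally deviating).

No pure-strategy Nash equilibrium.

Agent 1 against L: payoffs 8, 10, 7, 5 → best response X.
Agent 1 against CL: payoffs 4, 7, 2, 8 → best response Z.
Agent 1 against CR: payoffs 3, 5, 12, 2 → best response Y.
Agent 1 against R: payoffs 9, 5, 3, 8 → best response W.
Agent 2 against W: payoffs 7, 8, 9, 0 → best response CR.
Agent 2 against X: payoffs 0, 12, 7, 11 → best response CL.
Agent 2 against Y: payoffs 3, 4, 0, 6 → best response R.
Agent 2 against Z: payoffs 10, 7, 4, 5 → best response L.
No profile is a mutual best response for all players.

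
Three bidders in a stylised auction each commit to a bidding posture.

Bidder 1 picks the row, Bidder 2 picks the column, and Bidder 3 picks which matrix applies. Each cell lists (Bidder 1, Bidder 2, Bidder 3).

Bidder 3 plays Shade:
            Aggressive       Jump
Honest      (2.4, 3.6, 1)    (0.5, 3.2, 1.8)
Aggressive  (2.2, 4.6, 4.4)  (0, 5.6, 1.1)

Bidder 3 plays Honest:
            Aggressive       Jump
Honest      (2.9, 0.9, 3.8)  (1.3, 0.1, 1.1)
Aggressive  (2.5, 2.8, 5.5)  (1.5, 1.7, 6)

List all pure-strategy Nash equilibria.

The unique pure-strategy Nash equilibrium is (Honest, Aggressive, Honest).

Bidder 1 against (Aggressive, Shade): payoffs 2.4, 2.2 → best response Honest.
Bidder 1 against (Aggressive, Honest): payoffs 2.9, 2.5 → best response Honest.
Bidder 1 against (Jump, Shade): payoffs 0.5, 0 → best response Honest.
Bidder 1 against (Jump, Honest): payoffs 1.3, 1.5 → best response Aggressive.
Bidder 2 against (Honest, Shade): payoffs 3.6, 3.2 → best response Aggressive.
Bidder 2 against (Honest, Honest): payoffs 0.9, 0.1 → best response Aggressive.
Bidder 2 against (Aggressive, Shade): payoffs 4.6, 5.6 → best response Jump.
Bidder 2 against (Aggressive, Honest): payoffs 2.8, 1.7 → best response Aggressive.
Bidder 3 against (Honest, Aggressive): payoffs 1, 3.8 → best response Honest.
Bidder 3 against (Honest, Jump): payoffs 1.8, 1.1 → best response Shade.
Bidder 3 against (Aggressive, Aggressive): payoffs 4.4, 5.5 → best response Honest.
Bidder 3 against (Aggressive, Jump): payoffs 1.1, 6 → best response Honest.
Mutual best responses: (Honest, Aggressive, Honest).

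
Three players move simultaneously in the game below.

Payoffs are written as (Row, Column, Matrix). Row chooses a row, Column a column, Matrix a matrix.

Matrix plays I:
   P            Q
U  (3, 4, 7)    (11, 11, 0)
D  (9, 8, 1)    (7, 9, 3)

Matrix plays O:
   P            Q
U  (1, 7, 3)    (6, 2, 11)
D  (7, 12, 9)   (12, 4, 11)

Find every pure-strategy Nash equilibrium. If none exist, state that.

Row against (P, I): payoffs 3, 9 → best response D.
Row against (P, O): payoffs 1, 7 → best response D.
Row against (Q, I): payoffs 11, 7 → best response U.
Row against (Q, O): payoffs 6, 12 → best response D.
Column against (U, I): payoffs 4, 11 → best response Q.
Column against (U, O): payoffs 7, 2 → best response P.
Column against (D, I): payoffs 8, 9 → best response Q.
Column against (D, O): payoffs 12, 4 → best response P.
Matrix against (U, P): payoffs 7, 3 → best response I.
Matrix against (U, Q): payoffs 0, 11 → best response O.
Matrix against (D, P): payoffs 1, 9 → best response O.
Matrix against (D, Q): payoffs 3, 11 → best response O.
Mutual best responses: (D, P, O).

The unique pure-strategy Nash equilibrium is (D, P, O).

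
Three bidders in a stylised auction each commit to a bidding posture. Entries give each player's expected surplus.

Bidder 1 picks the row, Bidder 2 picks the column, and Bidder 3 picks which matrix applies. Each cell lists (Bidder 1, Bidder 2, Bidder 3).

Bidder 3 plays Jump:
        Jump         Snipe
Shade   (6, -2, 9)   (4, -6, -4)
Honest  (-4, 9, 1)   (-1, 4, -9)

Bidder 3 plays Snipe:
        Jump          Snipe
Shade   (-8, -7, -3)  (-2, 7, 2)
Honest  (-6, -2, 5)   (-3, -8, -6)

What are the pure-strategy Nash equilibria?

(Shade, Jump, Jump): Bidder 1 gets 6, best alternative -4; Bidder 2 gets -2, best alternative -6; Bidder 3 gets 9, best alternative -3. No profitable deviation — NE.
(Shade, Jump, Snipe): Bidder 1 can switch to Honest (-8 → -6). Not NE.
(Shade, Snipe, Jump): Bidder 2 can switch to Jump (-6 → -2). Not NE.
(Shade, Snipe, Snipe): Bidder 1 gets -2, best alternative -3; Bidder 2 gets 7, best alternative -7; Bidder 3 gets 2, best alternative -4. No profitable deviation — NE.
(Honest, Jump, Jump): Bidder 1 can switch to Shade (-4 → 6). Not NE.
(Honest, Jump, Snipe): Bidder 1 gets -6, best alternative -8; Bidder 2 gets -2, best alternative -8; Bidder 3 gets 5, best alternative 1. No profitable deviation — NE.
(Honest, Snipe, Jump): Bidder 1 can switch to Shade (-1 → 4). Not NE.
(Honest, Snipe, Snipe): Bidder 1 can switch to Shade (-3 → -2). Not NE.

Pure-strategy Nash equilibria: (Shade, Jump, Jump); (Shade, Snipe, Snipe); (Honest, Jump, Snipe)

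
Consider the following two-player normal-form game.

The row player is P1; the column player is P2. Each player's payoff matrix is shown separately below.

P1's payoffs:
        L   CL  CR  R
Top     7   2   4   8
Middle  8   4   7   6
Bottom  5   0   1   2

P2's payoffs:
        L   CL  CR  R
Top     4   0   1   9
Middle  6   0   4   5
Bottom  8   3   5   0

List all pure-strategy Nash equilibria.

The pure Nash equilibria are (Top, R) and (Middle, L).

(Top, L): P1 can switch to Middle (7 → 8). Not NE.
(Top, CL): P1 can switch to Middle (2 → 4). Not NE.
(Top, CR): P1 can switch to Middle (4 → 7). Not NE.
(Top, R): P1 gets 8, best alternative 6; P2 gets 9, best alternative 4. No profitable deviation — NE.
(Middle, L): P1 gets 8, best alternative 7; P2 gets 6, best alternative 5. No profitable deviation — NE.
(Middle, CL): P2 can switch to L (0 → 6). Not NE.
(Middle, CR): P2 can switch to L (4 → 6). Not NE.
(Middle, R): P1 can switch to Top (6 → 8). Not NE.
(Bottom, L): P1 can switch to Top (5 → 7). Not NE.
(Bottom, CL): P1 can switch to Top (0 → 2). Not NE.
(Bottom, CR): P1 can switch to Top (1 → 4). Not NE.
(Bottom, R): P1 can switch to Top (2 → 8). Not NE.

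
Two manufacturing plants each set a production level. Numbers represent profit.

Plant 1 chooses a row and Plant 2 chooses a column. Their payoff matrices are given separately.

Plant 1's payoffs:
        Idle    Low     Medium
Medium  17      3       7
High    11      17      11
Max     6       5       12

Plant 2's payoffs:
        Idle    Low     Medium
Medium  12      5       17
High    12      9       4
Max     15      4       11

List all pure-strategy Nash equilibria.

No pure-strategy Nash equilibrium.

Plant 1 against Idle: payoffs 17, 11, 6 → best response Medium.
Plant 1 against Low: payoffs 3, 17, 5 → best response High.
Plant 1 against Medium: payoffs 7, 11, 12 → best response Max.
Plant 2 against Medium: payoffs 12, 5, 17 → best response Medium.
Plant 2 against High: payoffs 12, 9, 4 → best response Idle.
Plant 2 against Max: payoffs 15, 4, 11 → best response Idle.
No profile is a mutual best response for all players.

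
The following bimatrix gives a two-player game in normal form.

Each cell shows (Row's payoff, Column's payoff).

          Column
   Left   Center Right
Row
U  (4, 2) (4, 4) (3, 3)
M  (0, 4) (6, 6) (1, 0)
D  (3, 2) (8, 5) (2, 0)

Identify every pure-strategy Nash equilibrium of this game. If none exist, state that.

(U, Left): Column can switch to Center (2 → 4). Not NE.
(U, Center): Row can switch to M (4 → 6). Not NE.
(U, Right): Column can switch to Center (3 → 4). Not NE.
(M, Left): Row can switch to U (0 → 4). Not NE.
(M, Center): Row can switch to D (6 → 8). Not NE.
(M, Right): Row can switch to U (1 → 3). Not NE.
(D, Left): Row can switch to U (3 → 4). Not NE.
(D, Center): Row gets 8, best alternative 6; Column gets 5, best alternative 2. No profitable deviation — NE.
(D, Right): Row can switch to U (2 → 3). Not NE.

(D, Center)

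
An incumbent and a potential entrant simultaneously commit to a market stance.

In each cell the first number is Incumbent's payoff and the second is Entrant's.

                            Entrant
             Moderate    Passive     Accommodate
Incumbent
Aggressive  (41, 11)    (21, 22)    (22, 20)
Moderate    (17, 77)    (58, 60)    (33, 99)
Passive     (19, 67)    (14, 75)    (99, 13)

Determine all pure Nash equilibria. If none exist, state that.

This game has no pure Nash equilibrium.

Incumbent against Moderate: payoffs 41, 17, 19 → best response Aggressive.
Incumbent against Passive: payoffs 21, 58, 14 → best response Moderate.
Incumbent against Accommodate: payoffs 22, 33, 99 → best response Passive.
Entrant against Aggressive: payoffs 11, 22, 20 → best response Passive.
Entrant against Moderate: payoffs 77, 60, 99 → best response Accommodate.
Entrant against Passive: payoffs 67, 75, 13 → best response Passive.
No profile is a mutual best response for all players.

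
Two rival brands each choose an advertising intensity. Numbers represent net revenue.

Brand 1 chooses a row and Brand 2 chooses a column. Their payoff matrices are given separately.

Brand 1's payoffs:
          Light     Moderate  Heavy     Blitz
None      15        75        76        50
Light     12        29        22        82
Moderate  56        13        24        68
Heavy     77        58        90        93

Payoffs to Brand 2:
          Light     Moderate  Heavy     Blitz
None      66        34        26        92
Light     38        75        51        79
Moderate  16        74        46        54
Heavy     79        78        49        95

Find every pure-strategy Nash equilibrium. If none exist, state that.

Brand 1 against Light: payoffs 15, 12, 56, 77 → best response Heavy.
Brand 1 against Moderate: payoffs 75, 29, 13, 58 → best response None.
Brand 1 against Heavy: payoffs 76, 22, 24, 90 → best response Heavy.
Brand 1 against Blitz: payoffs 50, 82, 68, 93 → best response Heavy.
Brand 2 against None: payoffs 66, 34, 26, 92 → best response Blitz.
Brand 2 against Light: payoffs 38, 75, 51, 79 → best response Blitz.
Brand 2 against Moderate: payoffs 16, 74, 46, 54 → best response Moderate.
Brand 2 against Heavy: payoffs 79, 78, 49, 95 → best response Blitz.
Mutual best responses: (Heavy, Blitz).

The unique pure-strategy Nash equilibrium is (Heavy, Blitz).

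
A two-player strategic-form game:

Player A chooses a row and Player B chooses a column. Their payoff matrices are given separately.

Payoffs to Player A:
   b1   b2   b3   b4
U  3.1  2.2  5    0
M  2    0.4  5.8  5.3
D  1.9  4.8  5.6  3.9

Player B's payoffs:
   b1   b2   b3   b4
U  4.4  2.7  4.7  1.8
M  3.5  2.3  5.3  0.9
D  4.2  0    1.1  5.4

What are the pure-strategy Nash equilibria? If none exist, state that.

Pure NE: (M, b3)

(U, b1): Player B can switch to b3 (4.4 → 4.7). Not NE.
(U, b2): Player A can switch to D (2.2 → 4.8). Not NE.
(U, b3): Player A can switch to M (5 → 5.8). Not NE.
(U, b4): Player A can switch to M (0 → 5.3). Not NE.
(M, b1): Player A can switch to U (2 → 3.1). Not NE.
(M, b2): Player A can switch to U (0.4 → 2.2). Not NE.
(M, b3): Player A gets 5.8, best alternative 5.6; Player B gets 5.3, best alternative 3.5. No profitable deviation — NE.
(M, b4): Player B can switch to b1 (0.9 → 3.5). Not NE.
(D, b1): Player A can switch to U (1.9 → 3.1). Not NE.
(D, b2): Player B can switch to b1 (0 → 4.2). Not NE.
(D, b3): Player A can switch to M (5.6 → 5.8). Not NE.
(The remaining 1 profile has a profitable deviation by the same check.)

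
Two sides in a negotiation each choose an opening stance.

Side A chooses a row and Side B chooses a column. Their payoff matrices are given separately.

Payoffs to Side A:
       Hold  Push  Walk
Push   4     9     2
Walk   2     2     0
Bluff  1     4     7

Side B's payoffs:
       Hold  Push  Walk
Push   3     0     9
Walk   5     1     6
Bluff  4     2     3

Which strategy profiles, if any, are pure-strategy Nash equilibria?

This game has no pure Nash equilibrium.

Check each profile: it is a Nash equilibrium iff no player can strictly gain by switching unilaterally.
(Push, Hold): Side B can switch to Walk (3 → 9). Not NE.
(Push, Push): Side B can switch to Hold (0 → 3). Not NE.
(Push, Walk): Side A can switch to Bluff (2 → 7). Not NE.
(Walk, Hold): Side A can switch to Push (2 → 4). Not NE.
(Walk, Push): Side A can switch to Push (2 → 9). Not NE.
(Walk, Walk): Side A can switch to Push (0 → 2). Not NE.
(The remaining 3 profiles each have a profitable deviation by the same check.)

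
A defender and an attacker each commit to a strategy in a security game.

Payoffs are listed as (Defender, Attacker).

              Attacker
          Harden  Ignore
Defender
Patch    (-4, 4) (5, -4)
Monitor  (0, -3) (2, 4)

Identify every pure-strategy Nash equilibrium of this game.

This game has no pure Nash equilibrium.

(Patch, Harden): Defender can switch to Monitor (-4 → 0). Not NE.
(Patch, Ignore): Attacker can switch to Harden (-4 → 4). Not NE.
(Monitor, Harden): Attacker can switch to Ignore (-3 → 4). Not NE.
(Monitor, Ignore): Defender can switch to Patch (2 → 5). Not NE.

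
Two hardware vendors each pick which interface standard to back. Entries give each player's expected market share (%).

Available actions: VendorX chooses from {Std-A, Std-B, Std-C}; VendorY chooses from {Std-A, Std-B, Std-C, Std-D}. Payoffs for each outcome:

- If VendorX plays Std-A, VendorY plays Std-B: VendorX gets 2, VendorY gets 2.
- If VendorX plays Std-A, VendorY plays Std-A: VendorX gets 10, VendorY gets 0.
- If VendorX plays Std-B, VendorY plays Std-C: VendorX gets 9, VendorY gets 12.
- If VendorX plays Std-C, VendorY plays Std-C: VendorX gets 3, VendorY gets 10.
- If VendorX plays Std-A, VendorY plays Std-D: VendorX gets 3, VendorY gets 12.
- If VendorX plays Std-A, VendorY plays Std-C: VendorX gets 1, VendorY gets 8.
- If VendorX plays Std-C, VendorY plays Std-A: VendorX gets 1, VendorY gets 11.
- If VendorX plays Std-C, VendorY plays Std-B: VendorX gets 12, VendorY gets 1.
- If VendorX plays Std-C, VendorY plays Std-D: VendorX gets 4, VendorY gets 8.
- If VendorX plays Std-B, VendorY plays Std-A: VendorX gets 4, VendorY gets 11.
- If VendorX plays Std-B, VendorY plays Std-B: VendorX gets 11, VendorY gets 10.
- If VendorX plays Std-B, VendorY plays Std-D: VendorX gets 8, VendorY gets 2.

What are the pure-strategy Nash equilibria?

For each player, find the best response to each opponent profile; mutual best responses are the pure NE.
VendorX against Std-A: payoffs 10, 4, 1 → best response Std-A.
VendorX against Std-B: payoffs 2, 11, 12 → best response Std-C.
VendorX against Std-C: payoffs 1, 9, 3 → best response Std-B.
VendorX against Std-D: payoffs 3, 8, 4 → best response Std-B.
VendorY against Std-A: payoffs 0, 2, 8, 12 → best response Std-D.
VendorY against Std-B: payoffs 11, 10, 12, 2 → best response Std-C.
VendorY against Std-C: payoffs 11, 1, 10, 8 → best response Std-A.
Mutual best responses: (Std-B, Std-C).

The unique pure-strategy Nash equilibrium is (Std-B, Std-C).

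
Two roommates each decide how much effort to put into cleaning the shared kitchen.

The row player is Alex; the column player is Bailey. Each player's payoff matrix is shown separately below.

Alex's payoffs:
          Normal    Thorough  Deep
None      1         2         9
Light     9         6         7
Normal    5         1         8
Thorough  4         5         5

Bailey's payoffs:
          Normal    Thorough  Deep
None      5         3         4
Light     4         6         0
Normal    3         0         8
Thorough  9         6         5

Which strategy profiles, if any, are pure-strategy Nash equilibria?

The unique pure-strategy Nash equilibrium is (Light, Thorough).

(None, Normal): Alex can switch to Light (1 → 9). Not NE.
(None, Thorough): Alex can switch to Light (2 → 6). Not NE.
(None, Deep): Bailey can switch to Normal (4 → 5). Not NE.
(Light, Normal): Bailey can switch to Thorough (4 → 6). Not NE.
(Light, Thorough): Alex gets 6, best alternative 5; Bailey gets 6, best alternative 4. No profitable deviation — NE.
(Light, Deep): Alex can switch to None (7 → 9). Not NE.
(Normal, Normal): Alex can switch to Light (5 → 9). Not NE.
(The remaining 5 profiles each have a profitable deviation by the same check.)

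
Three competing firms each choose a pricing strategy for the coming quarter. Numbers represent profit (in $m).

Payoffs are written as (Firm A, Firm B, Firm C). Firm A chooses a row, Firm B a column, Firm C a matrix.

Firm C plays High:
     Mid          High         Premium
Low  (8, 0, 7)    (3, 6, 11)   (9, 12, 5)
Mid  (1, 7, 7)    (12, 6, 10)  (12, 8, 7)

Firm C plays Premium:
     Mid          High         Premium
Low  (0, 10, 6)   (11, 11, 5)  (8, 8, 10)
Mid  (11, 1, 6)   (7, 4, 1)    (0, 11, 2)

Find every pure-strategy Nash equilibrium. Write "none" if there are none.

(Low, Mid, High): Firm B can switch to High (0 → 6). Not NE.
(Low, Mid, Premium): Firm A can switch to Mid (0 → 11). Not NE.
(Low, High, High): Firm A can switch to Mid (3 → 12). Not NE.
(Low, High, Premium): Firm C can switch to High (5 → 11). Not NE.
(Low, Premium, High): Firm A can switch to Mid (9 → 12). Not NE.
(Low, Premium, Premium): Firm B can switch to Mid (8 → 10). Not NE.
(Mid, Premium, High): Firm A gets 12, best alternative 9; Firm B gets 8, best alternative 7; Firm C gets 7, best alternative 2. No profitable deviation — NE.
(The remaining 5 profiles each have a profitable deviation by the same check.)

(Mid, Premium, High)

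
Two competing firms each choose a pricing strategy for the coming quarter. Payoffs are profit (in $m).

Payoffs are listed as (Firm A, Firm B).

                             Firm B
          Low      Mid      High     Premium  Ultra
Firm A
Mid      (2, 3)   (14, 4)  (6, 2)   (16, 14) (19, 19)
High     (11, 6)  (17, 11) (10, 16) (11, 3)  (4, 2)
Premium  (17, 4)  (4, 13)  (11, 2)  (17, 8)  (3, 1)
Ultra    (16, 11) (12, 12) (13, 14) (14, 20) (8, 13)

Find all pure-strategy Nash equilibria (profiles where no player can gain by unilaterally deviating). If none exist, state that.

(Mid, Low): Firm A can switch to High (2 → 11). Not NE.
(Mid, Mid): Firm A can switch to High (14 → 17). Not NE.
(Mid, High): Firm A can switch to High (6 → 10). Not NE.
(Mid, Premium): Firm A can switch to Premium (16 → 17). Not NE.
(Mid, Ultra): Firm A gets 19, best alternative 8; Firm B gets 19, best alternative 14. No profitable deviation — NE.
(High, Low): Firm A can switch to Premium (11 → 17). Not NE.
(High, Mid): Firm B can switch to High (11 → 16). Not NE.
(The remaining 13 profiles each have a profitable deviation by the same check.)

(Mid, Ultra)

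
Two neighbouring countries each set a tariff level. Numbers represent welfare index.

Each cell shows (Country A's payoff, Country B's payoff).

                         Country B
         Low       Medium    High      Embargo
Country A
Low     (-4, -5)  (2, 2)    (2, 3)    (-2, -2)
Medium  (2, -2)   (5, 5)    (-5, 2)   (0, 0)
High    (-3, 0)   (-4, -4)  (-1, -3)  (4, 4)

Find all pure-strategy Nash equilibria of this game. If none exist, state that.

Country A against Low: payoffs -4, 2, -3 → best response Medium.
Country A against Medium: payoffs 2, 5, -4 → best response Medium.
Country A against High: payoffs 2, -5, -1 → best response Low.
Country A against Embargo: payoffs -2, 0, 4 → best response High.
Country B against Low: payoffs -5, 2, 3, -2 → best response High.
Country B against Medium: payoffs -2, 5, 2, 0 → best response Medium.
Country B against High: payoffs 0, -4, -3, 4 → best response Embargo.
Mutual best responses: (Low, High); (Medium, Medium); (High, Embargo).

Pure-strategy Nash equilibria: (Low, High) and (Medium, Medium) and (High, Embargo)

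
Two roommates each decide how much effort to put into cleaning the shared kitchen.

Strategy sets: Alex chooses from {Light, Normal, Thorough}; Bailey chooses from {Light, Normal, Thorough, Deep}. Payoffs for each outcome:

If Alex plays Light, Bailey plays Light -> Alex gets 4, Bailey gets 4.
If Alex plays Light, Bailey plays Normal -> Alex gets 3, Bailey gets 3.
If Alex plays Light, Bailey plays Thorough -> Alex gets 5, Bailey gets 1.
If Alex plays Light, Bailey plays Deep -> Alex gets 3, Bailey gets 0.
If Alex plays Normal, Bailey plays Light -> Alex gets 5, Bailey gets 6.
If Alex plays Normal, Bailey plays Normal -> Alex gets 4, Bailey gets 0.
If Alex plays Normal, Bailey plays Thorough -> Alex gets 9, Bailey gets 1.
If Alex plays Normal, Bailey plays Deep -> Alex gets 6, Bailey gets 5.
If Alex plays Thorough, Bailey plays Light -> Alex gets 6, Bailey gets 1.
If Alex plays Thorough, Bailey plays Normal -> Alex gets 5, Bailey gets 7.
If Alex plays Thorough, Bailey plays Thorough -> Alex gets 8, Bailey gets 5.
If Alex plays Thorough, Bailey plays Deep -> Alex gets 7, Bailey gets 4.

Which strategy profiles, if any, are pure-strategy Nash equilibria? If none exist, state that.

Check each profile: it is a Nash equilibrium iff no player can strictly gain by switching unilaterally.
(Light, Light): Alex can switch to Normal (4 → 5). Not NE.
(Light, Normal): Alex can switch to Normal (3 → 4). Not NE.
(Light, Thorough): Alex can switch to Normal (5 → 9). Not NE.
(Light, Deep): Alex can switch to Normal (3 → 6). Not NE.
(Normal, Light): Alex can switch to Thorough (5 → 6). Not NE.
(Normal, Normal): Alex can switch to Thorough (4 → 5). Not NE.
(Normal, Thorough): Bailey can switch to Light (1 → 6). Not NE.
(Normal, Deep): Alex can switch to Thorough (6 → 7). Not NE.
(Thorough, Light): Bailey can switch to Normal (1 → 7). Not NE.
(Thorough, Normal): Alex gets 5, best alternative 4; Bailey gets 7, best alternative 5. No profitable deviation — NE.
(Thorough, Thorough): Alex can switch to Normal (8 → 9). Not NE.
(Thorough, Deep): Bailey can switch to Normal (4 → 7). Not NE.

(Thorough, Normal)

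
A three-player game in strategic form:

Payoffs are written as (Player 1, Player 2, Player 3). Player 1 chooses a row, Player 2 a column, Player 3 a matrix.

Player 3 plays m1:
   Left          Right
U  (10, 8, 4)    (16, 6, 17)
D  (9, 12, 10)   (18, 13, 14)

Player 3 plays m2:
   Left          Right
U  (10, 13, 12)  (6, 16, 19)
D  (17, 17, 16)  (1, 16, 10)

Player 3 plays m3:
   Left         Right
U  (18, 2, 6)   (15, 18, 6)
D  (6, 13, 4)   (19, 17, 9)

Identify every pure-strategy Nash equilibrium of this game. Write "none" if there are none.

Player 1 against (Left, m1): payoffs 10, 9 → best response U.
Player 1 against (Left, m2): payoffs 10, 17 → best response D.
Player 1 against (Left, m3): payoffs 18, 6 → best response U.
Player 1 against (Right, m1): payoffs 16, 18 → best response D.
Player 1 against (Right, m2): payoffs 6, 1 → best response U.
Player 1 against (Right, m3): payoffs 15, 19 → best response D.
Player 2 against (U, m1): payoffs 8, 6 → best response Left.
Player 2 against (U, m2): payoffs 13, 16 → best response Right.
Player 2 against (U, m3): payoffs 2, 18 → best response Right.
Player 2 against (D, m1): payoffs 12, 13 → best response Right.
Player 2 against (D, m2): payoffs 17, 16 → best response Left.
Player 2 against (D, m3): payoffs 13, 17 → best response Right.
Player 3 against (U, Left): payoffs 4, 12, 6 → best response m2.
Player 3 against (U, Right): payoffs 17, 19, 6 → best response m2.
Player 3 against (D, Left): payoffs 10, 16, 4 → best response m2.
Player 3 against (D, Right): payoffs 14, 10, 9 → best response m1.
Mutual best responses: (U, Right, m2); (D, Left, m2); (D, Right, m1).

Pure-strategy Nash equilibria: (U, Right, m2); (D, Left, m2); (D, Right, m1)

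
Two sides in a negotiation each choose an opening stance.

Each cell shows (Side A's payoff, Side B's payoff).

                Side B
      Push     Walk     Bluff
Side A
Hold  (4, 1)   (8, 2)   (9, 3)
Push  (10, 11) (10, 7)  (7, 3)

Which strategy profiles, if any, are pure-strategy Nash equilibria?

Check each profile: it is a Nash equilibrium iff no player can strictly gain by switching unilaterally.
(Hold, Push): Side A can switch to Push (4 → 10). Not NE.
(Hold, Walk): Side A can switch to Push (8 → 10). Not NE.
(Hold, Bluff): Side A gets 9, best alternative 7; Side B gets 3, best alternative 2. No profitable deviation — NE.
(Push, Push): Side A gets 10, best alternative 4; Side B gets 11, best alternative 7. No profitable deviation — NE.
(Push, Walk): Side B can switch to Push (7 → 11). Not NE.
(Push, Bluff): Side A can switch to Hold (7 → 9). Not NE.

The pure Nash equilibria are (Hold, Bluff); (Push, Push).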